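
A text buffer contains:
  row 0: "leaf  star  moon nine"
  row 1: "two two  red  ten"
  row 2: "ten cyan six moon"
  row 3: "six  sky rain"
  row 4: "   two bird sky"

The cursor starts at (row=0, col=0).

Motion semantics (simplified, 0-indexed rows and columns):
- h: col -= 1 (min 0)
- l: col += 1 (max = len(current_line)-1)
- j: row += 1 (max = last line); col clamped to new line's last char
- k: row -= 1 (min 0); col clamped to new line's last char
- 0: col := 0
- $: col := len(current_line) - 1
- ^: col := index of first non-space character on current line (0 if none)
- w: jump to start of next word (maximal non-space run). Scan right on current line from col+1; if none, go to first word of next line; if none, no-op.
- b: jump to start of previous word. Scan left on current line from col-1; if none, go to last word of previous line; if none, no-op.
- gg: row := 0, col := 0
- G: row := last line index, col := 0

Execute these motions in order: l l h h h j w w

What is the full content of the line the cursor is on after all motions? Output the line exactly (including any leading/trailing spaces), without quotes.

After 1 (l): row=0 col=1 char='e'
After 2 (l): row=0 col=2 char='a'
After 3 (h): row=0 col=1 char='e'
After 4 (h): row=0 col=0 char='l'
After 5 (h): row=0 col=0 char='l'
After 6 (j): row=1 col=0 char='t'
After 7 (w): row=1 col=4 char='t'
After 8 (w): row=1 col=9 char='r'

Answer: two two  red  ten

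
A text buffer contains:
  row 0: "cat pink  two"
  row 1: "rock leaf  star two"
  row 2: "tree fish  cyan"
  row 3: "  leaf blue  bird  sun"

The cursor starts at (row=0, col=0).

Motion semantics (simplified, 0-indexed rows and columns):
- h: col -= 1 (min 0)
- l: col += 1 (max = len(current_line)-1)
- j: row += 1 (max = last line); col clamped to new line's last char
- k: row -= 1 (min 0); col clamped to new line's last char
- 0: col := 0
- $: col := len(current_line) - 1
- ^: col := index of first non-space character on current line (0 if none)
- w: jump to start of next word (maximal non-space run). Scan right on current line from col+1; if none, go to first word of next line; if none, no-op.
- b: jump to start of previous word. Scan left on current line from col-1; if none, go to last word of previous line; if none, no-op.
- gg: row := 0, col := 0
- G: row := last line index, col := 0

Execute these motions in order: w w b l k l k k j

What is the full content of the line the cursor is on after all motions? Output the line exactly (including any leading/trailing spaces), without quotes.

Answer: rock leaf  star two

Derivation:
After 1 (w): row=0 col=4 char='p'
After 2 (w): row=0 col=10 char='t'
After 3 (b): row=0 col=4 char='p'
After 4 (l): row=0 col=5 char='i'
After 5 (k): row=0 col=5 char='i'
After 6 (l): row=0 col=6 char='n'
After 7 (k): row=0 col=6 char='n'
After 8 (k): row=0 col=6 char='n'
After 9 (j): row=1 col=6 char='e'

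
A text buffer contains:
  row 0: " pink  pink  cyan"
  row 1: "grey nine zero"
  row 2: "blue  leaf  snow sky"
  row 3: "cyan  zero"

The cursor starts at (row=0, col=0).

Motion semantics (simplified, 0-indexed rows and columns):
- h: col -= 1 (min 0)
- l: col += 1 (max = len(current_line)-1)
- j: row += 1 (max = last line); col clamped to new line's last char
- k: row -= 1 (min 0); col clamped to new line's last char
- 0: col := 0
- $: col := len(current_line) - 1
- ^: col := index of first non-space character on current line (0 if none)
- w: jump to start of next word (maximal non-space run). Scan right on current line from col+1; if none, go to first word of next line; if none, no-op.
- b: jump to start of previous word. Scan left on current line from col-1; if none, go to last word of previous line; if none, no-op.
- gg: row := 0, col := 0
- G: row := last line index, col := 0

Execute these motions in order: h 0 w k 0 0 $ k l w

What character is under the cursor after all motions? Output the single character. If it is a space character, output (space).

Answer: g

Derivation:
After 1 (h): row=0 col=0 char='_'
After 2 (0): row=0 col=0 char='_'
After 3 (w): row=0 col=1 char='p'
After 4 (k): row=0 col=1 char='p'
After 5 (0): row=0 col=0 char='_'
After 6 (0): row=0 col=0 char='_'
After 7 ($): row=0 col=16 char='n'
After 8 (k): row=0 col=16 char='n'
After 9 (l): row=0 col=16 char='n'
After 10 (w): row=1 col=0 char='g'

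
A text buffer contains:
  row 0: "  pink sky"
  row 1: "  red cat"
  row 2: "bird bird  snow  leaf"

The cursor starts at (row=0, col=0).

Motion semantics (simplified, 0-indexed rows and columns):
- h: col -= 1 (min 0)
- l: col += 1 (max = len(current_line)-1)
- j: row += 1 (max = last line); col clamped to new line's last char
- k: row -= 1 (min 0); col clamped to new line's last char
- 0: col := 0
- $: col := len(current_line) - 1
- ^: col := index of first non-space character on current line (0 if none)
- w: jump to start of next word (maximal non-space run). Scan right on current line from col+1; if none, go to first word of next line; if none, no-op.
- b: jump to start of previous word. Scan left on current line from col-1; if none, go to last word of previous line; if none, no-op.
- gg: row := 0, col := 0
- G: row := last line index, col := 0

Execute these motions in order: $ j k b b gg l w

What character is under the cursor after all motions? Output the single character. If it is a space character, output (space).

Answer: p

Derivation:
After 1 ($): row=0 col=9 char='y'
After 2 (j): row=1 col=8 char='t'
After 3 (k): row=0 col=8 char='k'
After 4 (b): row=0 col=7 char='s'
After 5 (b): row=0 col=2 char='p'
After 6 (gg): row=0 col=0 char='_'
After 7 (l): row=0 col=1 char='_'
After 8 (w): row=0 col=2 char='p'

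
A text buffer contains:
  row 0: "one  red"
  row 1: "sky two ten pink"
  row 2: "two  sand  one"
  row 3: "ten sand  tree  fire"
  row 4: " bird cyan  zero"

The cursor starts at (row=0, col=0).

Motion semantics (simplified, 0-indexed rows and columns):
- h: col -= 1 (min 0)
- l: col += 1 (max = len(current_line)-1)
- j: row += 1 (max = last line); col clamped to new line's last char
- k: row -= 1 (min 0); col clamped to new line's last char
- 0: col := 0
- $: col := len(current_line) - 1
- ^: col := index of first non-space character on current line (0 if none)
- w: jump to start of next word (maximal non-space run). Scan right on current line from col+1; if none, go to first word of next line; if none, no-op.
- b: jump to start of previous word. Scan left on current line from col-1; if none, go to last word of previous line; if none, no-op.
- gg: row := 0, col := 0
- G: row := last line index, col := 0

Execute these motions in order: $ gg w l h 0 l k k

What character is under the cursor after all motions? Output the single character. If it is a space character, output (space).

After 1 ($): row=0 col=7 char='d'
After 2 (gg): row=0 col=0 char='o'
After 3 (w): row=0 col=5 char='r'
After 4 (l): row=0 col=6 char='e'
After 5 (h): row=0 col=5 char='r'
After 6 (0): row=0 col=0 char='o'
After 7 (l): row=0 col=1 char='n'
After 8 (k): row=0 col=1 char='n'
After 9 (k): row=0 col=1 char='n'

Answer: n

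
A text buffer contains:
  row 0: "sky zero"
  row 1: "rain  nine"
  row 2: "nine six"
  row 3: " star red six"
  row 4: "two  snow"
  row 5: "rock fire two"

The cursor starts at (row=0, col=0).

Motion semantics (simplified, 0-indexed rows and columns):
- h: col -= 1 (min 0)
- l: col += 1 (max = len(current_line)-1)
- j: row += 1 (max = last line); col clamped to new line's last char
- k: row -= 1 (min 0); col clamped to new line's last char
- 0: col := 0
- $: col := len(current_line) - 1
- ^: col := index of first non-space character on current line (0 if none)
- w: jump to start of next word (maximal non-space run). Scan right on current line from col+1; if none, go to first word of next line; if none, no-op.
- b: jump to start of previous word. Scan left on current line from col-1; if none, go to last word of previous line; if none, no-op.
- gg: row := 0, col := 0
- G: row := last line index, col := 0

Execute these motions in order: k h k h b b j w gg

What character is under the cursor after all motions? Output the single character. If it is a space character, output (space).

Answer: s

Derivation:
After 1 (k): row=0 col=0 char='s'
After 2 (h): row=0 col=0 char='s'
After 3 (k): row=0 col=0 char='s'
After 4 (h): row=0 col=0 char='s'
After 5 (b): row=0 col=0 char='s'
After 6 (b): row=0 col=0 char='s'
After 7 (j): row=1 col=0 char='r'
After 8 (w): row=1 col=6 char='n'
After 9 (gg): row=0 col=0 char='s'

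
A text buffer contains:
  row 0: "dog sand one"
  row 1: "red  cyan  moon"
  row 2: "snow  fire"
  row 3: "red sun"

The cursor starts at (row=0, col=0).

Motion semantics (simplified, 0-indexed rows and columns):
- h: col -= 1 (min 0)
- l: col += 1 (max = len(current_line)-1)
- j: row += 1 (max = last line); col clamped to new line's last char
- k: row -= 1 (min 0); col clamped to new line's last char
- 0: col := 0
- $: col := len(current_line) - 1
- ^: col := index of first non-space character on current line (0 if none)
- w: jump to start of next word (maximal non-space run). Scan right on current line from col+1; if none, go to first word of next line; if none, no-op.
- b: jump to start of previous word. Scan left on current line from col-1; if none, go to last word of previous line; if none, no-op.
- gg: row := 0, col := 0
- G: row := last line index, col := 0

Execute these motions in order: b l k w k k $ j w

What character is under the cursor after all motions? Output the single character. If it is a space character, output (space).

After 1 (b): row=0 col=0 char='d'
After 2 (l): row=0 col=1 char='o'
After 3 (k): row=0 col=1 char='o'
After 4 (w): row=0 col=4 char='s'
After 5 (k): row=0 col=4 char='s'
After 6 (k): row=0 col=4 char='s'
After 7 ($): row=0 col=11 char='e'
After 8 (j): row=1 col=11 char='m'
After 9 (w): row=2 col=0 char='s'

Answer: s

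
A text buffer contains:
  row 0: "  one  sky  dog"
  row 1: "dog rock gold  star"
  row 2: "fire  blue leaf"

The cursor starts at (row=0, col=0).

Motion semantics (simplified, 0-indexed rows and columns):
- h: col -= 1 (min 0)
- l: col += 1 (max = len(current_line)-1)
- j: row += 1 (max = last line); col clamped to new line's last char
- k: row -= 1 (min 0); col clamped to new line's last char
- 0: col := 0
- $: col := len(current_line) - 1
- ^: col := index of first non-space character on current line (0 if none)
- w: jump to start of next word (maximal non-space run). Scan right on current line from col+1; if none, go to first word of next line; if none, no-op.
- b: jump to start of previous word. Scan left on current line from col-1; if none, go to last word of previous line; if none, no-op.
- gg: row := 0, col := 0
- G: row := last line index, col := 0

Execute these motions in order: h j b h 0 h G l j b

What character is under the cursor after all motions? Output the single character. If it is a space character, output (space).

After 1 (h): row=0 col=0 char='_'
After 2 (j): row=1 col=0 char='d'
After 3 (b): row=0 col=12 char='d'
After 4 (h): row=0 col=11 char='_'
After 5 (0): row=0 col=0 char='_'
After 6 (h): row=0 col=0 char='_'
After 7 (G): row=2 col=0 char='f'
After 8 (l): row=2 col=1 char='i'
After 9 (j): row=2 col=1 char='i'
After 10 (b): row=2 col=0 char='f'

Answer: f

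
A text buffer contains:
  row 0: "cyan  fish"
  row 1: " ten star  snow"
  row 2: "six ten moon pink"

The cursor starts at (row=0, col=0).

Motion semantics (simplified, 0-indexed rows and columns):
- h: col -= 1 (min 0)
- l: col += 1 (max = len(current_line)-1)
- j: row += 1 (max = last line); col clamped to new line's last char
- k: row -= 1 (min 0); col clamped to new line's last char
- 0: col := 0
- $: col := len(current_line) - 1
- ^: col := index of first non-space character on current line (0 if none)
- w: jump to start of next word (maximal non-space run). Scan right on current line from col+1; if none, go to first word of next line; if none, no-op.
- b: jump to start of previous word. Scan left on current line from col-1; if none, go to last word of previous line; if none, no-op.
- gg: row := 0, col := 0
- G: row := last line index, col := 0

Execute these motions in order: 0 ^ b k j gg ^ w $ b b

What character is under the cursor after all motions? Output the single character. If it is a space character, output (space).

After 1 (0): row=0 col=0 char='c'
After 2 (^): row=0 col=0 char='c'
After 3 (b): row=0 col=0 char='c'
After 4 (k): row=0 col=0 char='c'
After 5 (j): row=1 col=0 char='_'
After 6 (gg): row=0 col=0 char='c'
After 7 (^): row=0 col=0 char='c'
After 8 (w): row=0 col=6 char='f'
After 9 ($): row=0 col=9 char='h'
After 10 (b): row=0 col=6 char='f'
After 11 (b): row=0 col=0 char='c'

Answer: c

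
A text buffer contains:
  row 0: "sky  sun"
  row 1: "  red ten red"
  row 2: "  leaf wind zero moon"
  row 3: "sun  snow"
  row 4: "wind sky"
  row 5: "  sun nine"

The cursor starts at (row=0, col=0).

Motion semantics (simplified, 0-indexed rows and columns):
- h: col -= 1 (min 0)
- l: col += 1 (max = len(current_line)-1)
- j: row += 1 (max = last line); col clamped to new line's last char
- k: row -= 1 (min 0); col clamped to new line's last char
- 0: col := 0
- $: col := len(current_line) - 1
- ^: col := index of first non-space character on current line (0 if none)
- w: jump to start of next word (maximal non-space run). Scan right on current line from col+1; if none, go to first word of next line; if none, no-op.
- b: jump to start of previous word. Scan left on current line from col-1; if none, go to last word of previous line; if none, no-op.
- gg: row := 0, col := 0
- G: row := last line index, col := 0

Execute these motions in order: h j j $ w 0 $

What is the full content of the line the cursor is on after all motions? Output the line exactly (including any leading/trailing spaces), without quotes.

After 1 (h): row=0 col=0 char='s'
After 2 (j): row=1 col=0 char='_'
After 3 (j): row=2 col=0 char='_'
After 4 ($): row=2 col=20 char='n'
After 5 (w): row=3 col=0 char='s'
After 6 (0): row=3 col=0 char='s'
After 7 ($): row=3 col=8 char='w'

Answer: sun  snow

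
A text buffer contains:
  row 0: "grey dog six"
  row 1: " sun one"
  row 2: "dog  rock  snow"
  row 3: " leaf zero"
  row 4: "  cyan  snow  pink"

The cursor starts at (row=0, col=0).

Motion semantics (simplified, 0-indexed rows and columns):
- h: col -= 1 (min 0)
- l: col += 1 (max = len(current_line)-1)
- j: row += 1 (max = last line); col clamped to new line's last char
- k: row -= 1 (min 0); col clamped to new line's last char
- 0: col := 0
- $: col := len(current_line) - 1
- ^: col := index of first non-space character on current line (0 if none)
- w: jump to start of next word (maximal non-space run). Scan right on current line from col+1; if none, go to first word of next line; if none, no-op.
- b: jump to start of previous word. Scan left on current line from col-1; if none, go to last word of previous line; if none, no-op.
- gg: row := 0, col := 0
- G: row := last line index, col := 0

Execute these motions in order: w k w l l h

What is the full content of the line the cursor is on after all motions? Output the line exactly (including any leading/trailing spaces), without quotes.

Answer: grey dog six

Derivation:
After 1 (w): row=0 col=5 char='d'
After 2 (k): row=0 col=5 char='d'
After 3 (w): row=0 col=9 char='s'
After 4 (l): row=0 col=10 char='i'
After 5 (l): row=0 col=11 char='x'
After 6 (h): row=0 col=10 char='i'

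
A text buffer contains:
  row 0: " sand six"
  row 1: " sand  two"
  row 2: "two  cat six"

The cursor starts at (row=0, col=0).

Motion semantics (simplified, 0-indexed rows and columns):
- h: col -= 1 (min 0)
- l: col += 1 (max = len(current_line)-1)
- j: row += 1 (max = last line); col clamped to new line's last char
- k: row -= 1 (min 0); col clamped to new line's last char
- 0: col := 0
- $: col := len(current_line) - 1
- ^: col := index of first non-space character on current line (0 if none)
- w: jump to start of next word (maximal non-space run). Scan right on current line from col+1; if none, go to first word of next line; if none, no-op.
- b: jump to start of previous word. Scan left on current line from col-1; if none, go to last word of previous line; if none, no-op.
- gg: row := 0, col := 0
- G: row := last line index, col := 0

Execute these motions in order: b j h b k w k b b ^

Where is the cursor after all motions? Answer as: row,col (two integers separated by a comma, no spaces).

Answer: 0,1

Derivation:
After 1 (b): row=0 col=0 char='_'
After 2 (j): row=1 col=0 char='_'
After 3 (h): row=1 col=0 char='_'
After 4 (b): row=0 col=6 char='s'
After 5 (k): row=0 col=6 char='s'
After 6 (w): row=1 col=1 char='s'
After 7 (k): row=0 col=1 char='s'
After 8 (b): row=0 col=1 char='s'
After 9 (b): row=0 col=1 char='s'
After 10 (^): row=0 col=1 char='s'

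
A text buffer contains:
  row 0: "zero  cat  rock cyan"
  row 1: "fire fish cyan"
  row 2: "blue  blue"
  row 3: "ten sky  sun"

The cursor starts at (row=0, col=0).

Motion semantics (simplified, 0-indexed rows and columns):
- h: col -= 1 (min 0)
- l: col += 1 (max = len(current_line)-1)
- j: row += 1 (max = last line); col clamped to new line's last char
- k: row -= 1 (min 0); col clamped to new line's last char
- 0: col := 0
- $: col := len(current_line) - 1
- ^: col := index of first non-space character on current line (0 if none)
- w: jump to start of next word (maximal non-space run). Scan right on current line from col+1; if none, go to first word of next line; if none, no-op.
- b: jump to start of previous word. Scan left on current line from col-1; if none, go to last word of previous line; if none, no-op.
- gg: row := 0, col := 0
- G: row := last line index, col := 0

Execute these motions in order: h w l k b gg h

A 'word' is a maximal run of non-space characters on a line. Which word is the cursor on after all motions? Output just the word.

Answer: zero

Derivation:
After 1 (h): row=0 col=0 char='z'
After 2 (w): row=0 col=6 char='c'
After 3 (l): row=0 col=7 char='a'
After 4 (k): row=0 col=7 char='a'
After 5 (b): row=0 col=6 char='c'
After 6 (gg): row=0 col=0 char='z'
After 7 (h): row=0 col=0 char='z'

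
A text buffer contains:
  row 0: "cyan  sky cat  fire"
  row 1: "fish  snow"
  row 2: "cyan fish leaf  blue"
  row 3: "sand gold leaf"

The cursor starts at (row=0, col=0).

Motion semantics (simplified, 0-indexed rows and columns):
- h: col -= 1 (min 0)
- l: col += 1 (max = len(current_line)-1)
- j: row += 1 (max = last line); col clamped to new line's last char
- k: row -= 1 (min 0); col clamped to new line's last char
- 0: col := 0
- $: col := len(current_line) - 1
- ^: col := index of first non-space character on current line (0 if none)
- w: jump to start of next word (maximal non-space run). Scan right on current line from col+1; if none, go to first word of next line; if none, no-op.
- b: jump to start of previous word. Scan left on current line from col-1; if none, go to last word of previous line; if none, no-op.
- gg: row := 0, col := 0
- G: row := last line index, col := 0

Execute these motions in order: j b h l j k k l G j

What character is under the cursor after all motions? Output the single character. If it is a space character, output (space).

Answer: s

Derivation:
After 1 (j): row=1 col=0 char='f'
After 2 (b): row=0 col=15 char='f'
After 3 (h): row=0 col=14 char='_'
After 4 (l): row=0 col=15 char='f'
After 5 (j): row=1 col=9 char='w'
After 6 (k): row=0 col=9 char='_'
After 7 (k): row=0 col=9 char='_'
After 8 (l): row=0 col=10 char='c'
After 9 (G): row=3 col=0 char='s'
After 10 (j): row=3 col=0 char='s'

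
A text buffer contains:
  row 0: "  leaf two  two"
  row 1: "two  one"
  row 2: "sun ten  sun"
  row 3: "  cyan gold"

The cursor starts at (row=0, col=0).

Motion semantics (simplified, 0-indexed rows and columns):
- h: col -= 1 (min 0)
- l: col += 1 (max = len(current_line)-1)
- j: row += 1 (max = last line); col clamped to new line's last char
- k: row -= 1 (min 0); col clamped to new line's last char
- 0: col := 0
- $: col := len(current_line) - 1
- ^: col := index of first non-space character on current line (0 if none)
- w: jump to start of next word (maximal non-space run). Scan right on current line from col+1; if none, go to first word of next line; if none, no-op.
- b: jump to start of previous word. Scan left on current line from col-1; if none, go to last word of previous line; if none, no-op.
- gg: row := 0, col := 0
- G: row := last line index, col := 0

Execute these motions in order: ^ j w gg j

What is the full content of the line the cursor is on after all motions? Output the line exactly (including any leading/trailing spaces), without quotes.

Answer: two  one

Derivation:
After 1 (^): row=0 col=2 char='l'
After 2 (j): row=1 col=2 char='o'
After 3 (w): row=1 col=5 char='o'
After 4 (gg): row=0 col=0 char='_'
After 5 (j): row=1 col=0 char='t'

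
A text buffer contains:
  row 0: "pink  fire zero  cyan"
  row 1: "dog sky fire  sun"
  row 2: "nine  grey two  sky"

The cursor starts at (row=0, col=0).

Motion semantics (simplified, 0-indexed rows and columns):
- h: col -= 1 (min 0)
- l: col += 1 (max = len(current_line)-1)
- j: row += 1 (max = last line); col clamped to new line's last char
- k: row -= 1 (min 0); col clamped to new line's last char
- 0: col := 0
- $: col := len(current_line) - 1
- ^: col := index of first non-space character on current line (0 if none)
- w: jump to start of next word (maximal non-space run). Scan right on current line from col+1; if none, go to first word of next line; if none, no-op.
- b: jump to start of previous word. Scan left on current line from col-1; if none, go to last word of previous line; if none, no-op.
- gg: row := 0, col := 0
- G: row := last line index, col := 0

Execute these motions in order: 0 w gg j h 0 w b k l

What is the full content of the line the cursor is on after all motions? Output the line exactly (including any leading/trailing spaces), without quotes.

After 1 (0): row=0 col=0 char='p'
After 2 (w): row=0 col=6 char='f'
After 3 (gg): row=0 col=0 char='p'
After 4 (j): row=1 col=0 char='d'
After 5 (h): row=1 col=0 char='d'
After 6 (0): row=1 col=0 char='d'
After 7 (w): row=1 col=4 char='s'
After 8 (b): row=1 col=0 char='d'
After 9 (k): row=0 col=0 char='p'
After 10 (l): row=0 col=1 char='i'

Answer: pink  fire zero  cyan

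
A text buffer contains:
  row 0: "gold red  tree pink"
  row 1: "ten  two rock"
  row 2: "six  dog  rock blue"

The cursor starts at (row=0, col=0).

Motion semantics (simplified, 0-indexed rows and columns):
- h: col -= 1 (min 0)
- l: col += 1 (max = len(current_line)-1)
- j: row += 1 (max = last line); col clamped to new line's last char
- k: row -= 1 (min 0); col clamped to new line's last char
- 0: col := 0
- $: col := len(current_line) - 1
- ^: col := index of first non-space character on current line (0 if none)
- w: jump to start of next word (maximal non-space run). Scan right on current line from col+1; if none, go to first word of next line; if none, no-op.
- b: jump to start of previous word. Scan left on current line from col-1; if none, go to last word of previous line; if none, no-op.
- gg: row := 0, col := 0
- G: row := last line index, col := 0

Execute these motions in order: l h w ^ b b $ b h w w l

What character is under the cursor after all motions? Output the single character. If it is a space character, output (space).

After 1 (l): row=0 col=1 char='o'
After 2 (h): row=0 col=0 char='g'
After 3 (w): row=0 col=5 char='r'
After 4 (^): row=0 col=0 char='g'
After 5 (b): row=0 col=0 char='g'
After 6 (b): row=0 col=0 char='g'
After 7 ($): row=0 col=18 char='k'
After 8 (b): row=0 col=15 char='p'
After 9 (h): row=0 col=14 char='_'
After 10 (w): row=0 col=15 char='p'
After 11 (w): row=1 col=0 char='t'
After 12 (l): row=1 col=1 char='e'

Answer: e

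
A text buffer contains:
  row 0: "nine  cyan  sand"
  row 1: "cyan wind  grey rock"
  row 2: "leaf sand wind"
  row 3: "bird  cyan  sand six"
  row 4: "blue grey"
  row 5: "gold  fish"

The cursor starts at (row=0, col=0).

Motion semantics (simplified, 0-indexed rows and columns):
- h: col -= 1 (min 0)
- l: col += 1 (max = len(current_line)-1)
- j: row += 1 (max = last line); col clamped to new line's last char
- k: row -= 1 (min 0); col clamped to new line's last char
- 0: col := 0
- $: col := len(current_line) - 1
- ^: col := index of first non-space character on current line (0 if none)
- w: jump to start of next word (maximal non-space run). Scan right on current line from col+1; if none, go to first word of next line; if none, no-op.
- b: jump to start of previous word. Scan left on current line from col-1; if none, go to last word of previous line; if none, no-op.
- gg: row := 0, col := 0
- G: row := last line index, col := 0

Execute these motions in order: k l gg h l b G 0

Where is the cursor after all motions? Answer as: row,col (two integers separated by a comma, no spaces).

After 1 (k): row=0 col=0 char='n'
After 2 (l): row=0 col=1 char='i'
After 3 (gg): row=0 col=0 char='n'
After 4 (h): row=0 col=0 char='n'
After 5 (l): row=0 col=1 char='i'
After 6 (b): row=0 col=0 char='n'
After 7 (G): row=5 col=0 char='g'
After 8 (0): row=5 col=0 char='g'

Answer: 5,0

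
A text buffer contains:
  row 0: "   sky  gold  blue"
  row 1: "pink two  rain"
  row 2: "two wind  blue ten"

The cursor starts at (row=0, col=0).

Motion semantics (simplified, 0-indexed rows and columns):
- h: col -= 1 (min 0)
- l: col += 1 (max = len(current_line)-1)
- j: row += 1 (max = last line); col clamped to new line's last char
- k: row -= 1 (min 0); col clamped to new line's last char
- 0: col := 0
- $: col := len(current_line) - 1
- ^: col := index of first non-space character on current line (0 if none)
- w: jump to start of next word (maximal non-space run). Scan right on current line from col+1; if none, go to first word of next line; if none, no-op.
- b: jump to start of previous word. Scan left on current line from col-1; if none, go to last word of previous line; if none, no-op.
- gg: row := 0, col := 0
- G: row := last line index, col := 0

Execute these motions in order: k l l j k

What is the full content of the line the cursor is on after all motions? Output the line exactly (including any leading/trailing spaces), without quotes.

After 1 (k): row=0 col=0 char='_'
After 2 (l): row=0 col=1 char='_'
After 3 (l): row=0 col=2 char='_'
After 4 (j): row=1 col=2 char='n'
After 5 (k): row=0 col=2 char='_'

Answer:    sky  gold  blue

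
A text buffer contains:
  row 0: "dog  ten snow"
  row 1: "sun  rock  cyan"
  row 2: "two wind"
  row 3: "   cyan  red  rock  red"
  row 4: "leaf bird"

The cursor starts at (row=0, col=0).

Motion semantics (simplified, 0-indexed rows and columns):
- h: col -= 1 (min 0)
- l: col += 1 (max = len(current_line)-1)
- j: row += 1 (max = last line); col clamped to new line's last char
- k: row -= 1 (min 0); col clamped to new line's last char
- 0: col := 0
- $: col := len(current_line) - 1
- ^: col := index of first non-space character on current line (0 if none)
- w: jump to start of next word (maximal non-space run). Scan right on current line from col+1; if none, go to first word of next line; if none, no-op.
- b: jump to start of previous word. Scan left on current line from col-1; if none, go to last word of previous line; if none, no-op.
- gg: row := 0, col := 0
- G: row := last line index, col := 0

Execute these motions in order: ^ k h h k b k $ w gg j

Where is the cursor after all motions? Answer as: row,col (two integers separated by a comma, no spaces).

After 1 (^): row=0 col=0 char='d'
After 2 (k): row=0 col=0 char='d'
After 3 (h): row=0 col=0 char='d'
After 4 (h): row=0 col=0 char='d'
After 5 (k): row=0 col=0 char='d'
After 6 (b): row=0 col=0 char='d'
After 7 (k): row=0 col=0 char='d'
After 8 ($): row=0 col=12 char='w'
After 9 (w): row=1 col=0 char='s'
After 10 (gg): row=0 col=0 char='d'
After 11 (j): row=1 col=0 char='s'

Answer: 1,0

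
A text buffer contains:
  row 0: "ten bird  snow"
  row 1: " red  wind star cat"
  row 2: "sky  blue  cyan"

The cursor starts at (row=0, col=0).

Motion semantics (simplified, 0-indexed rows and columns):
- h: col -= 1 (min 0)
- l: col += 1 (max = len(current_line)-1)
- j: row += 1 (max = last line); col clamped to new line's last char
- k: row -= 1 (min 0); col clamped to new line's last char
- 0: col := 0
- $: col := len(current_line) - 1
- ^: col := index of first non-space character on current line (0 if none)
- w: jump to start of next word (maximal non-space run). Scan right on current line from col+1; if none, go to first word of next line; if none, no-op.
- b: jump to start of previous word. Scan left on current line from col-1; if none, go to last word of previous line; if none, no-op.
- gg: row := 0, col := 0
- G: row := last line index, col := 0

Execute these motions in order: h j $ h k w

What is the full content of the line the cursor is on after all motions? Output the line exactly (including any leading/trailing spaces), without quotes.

After 1 (h): row=0 col=0 char='t'
After 2 (j): row=1 col=0 char='_'
After 3 ($): row=1 col=18 char='t'
After 4 (h): row=1 col=17 char='a'
After 5 (k): row=0 col=13 char='w'
After 6 (w): row=1 col=1 char='r'

Answer:  red  wind star cat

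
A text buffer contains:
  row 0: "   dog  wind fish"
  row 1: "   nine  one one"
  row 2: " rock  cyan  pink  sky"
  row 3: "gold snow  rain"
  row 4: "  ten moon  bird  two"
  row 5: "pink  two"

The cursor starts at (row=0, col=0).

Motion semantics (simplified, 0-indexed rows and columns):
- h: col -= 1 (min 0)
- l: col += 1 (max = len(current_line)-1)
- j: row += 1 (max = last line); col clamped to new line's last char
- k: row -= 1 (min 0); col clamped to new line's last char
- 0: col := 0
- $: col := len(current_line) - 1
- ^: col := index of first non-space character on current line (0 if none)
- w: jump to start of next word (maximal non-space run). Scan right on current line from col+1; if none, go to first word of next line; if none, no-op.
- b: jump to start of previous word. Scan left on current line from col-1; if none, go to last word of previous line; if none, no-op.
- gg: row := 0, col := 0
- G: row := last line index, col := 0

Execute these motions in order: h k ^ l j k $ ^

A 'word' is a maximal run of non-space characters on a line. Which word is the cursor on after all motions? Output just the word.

After 1 (h): row=0 col=0 char='_'
After 2 (k): row=0 col=0 char='_'
After 3 (^): row=0 col=3 char='d'
After 4 (l): row=0 col=4 char='o'
After 5 (j): row=1 col=4 char='i'
After 6 (k): row=0 col=4 char='o'
After 7 ($): row=0 col=16 char='h'
After 8 (^): row=0 col=3 char='d'

Answer: dog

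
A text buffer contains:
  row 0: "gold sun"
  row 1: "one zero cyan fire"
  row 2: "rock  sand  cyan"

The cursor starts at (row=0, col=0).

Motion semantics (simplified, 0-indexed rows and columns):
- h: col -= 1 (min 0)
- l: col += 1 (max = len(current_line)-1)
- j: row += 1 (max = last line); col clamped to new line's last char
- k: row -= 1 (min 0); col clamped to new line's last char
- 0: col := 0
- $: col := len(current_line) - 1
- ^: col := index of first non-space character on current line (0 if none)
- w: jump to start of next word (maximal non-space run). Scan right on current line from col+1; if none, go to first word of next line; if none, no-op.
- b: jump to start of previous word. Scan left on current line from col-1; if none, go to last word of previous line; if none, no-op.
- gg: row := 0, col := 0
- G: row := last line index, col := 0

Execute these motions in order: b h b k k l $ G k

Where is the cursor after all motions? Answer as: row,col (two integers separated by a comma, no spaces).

After 1 (b): row=0 col=0 char='g'
After 2 (h): row=0 col=0 char='g'
After 3 (b): row=0 col=0 char='g'
After 4 (k): row=0 col=0 char='g'
After 5 (k): row=0 col=0 char='g'
After 6 (l): row=0 col=1 char='o'
After 7 ($): row=0 col=7 char='n'
After 8 (G): row=2 col=0 char='r'
After 9 (k): row=1 col=0 char='o'

Answer: 1,0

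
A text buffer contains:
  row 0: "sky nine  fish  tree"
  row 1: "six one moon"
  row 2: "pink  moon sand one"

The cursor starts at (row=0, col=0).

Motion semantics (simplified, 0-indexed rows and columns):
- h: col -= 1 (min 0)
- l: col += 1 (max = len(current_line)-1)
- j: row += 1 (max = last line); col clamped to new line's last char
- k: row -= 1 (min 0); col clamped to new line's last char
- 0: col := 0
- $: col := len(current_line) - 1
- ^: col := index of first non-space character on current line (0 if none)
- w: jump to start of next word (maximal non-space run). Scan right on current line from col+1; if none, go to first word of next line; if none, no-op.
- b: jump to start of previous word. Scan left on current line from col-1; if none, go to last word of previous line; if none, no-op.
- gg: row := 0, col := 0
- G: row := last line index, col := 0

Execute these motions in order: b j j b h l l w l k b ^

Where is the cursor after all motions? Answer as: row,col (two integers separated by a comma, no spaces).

Answer: 1,0

Derivation:
After 1 (b): row=0 col=0 char='s'
After 2 (j): row=1 col=0 char='s'
After 3 (j): row=2 col=0 char='p'
After 4 (b): row=1 col=8 char='m'
After 5 (h): row=1 col=7 char='_'
After 6 (l): row=1 col=8 char='m'
After 7 (l): row=1 col=9 char='o'
After 8 (w): row=2 col=0 char='p'
After 9 (l): row=2 col=1 char='i'
After 10 (k): row=1 col=1 char='i'
After 11 (b): row=1 col=0 char='s'
After 12 (^): row=1 col=0 char='s'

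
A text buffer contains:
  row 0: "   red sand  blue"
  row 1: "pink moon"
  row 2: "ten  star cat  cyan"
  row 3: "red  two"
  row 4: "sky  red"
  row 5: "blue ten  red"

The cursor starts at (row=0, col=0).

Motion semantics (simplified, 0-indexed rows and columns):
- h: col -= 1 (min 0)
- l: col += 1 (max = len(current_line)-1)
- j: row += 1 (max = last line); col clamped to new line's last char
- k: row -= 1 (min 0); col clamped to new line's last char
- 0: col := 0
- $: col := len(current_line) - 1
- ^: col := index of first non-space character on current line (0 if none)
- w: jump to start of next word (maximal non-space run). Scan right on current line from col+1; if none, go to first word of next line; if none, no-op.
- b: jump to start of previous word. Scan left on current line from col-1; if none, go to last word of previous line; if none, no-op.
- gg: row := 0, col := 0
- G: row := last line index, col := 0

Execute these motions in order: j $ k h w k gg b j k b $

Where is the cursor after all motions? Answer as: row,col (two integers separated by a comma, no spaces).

Answer: 0,16

Derivation:
After 1 (j): row=1 col=0 char='p'
After 2 ($): row=1 col=8 char='n'
After 3 (k): row=0 col=8 char='a'
After 4 (h): row=0 col=7 char='s'
After 5 (w): row=0 col=13 char='b'
After 6 (k): row=0 col=13 char='b'
After 7 (gg): row=0 col=0 char='_'
After 8 (b): row=0 col=0 char='_'
After 9 (j): row=1 col=0 char='p'
After 10 (k): row=0 col=0 char='_'
After 11 (b): row=0 col=0 char='_'
After 12 ($): row=0 col=16 char='e'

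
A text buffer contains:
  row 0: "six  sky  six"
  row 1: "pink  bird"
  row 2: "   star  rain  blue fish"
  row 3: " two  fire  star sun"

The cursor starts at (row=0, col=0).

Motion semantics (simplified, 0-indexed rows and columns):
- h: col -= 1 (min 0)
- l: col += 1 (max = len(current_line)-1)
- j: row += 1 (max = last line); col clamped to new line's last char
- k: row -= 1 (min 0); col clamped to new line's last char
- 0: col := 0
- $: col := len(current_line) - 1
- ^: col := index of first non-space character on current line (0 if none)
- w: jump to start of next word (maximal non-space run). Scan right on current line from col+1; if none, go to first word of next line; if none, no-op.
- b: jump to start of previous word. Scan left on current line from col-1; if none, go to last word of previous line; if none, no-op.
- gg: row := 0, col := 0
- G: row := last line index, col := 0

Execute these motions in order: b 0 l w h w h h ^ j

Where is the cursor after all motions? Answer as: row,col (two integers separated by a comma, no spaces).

Answer: 1,0

Derivation:
After 1 (b): row=0 col=0 char='s'
After 2 (0): row=0 col=0 char='s'
After 3 (l): row=0 col=1 char='i'
After 4 (w): row=0 col=5 char='s'
After 5 (h): row=0 col=4 char='_'
After 6 (w): row=0 col=5 char='s'
After 7 (h): row=0 col=4 char='_'
After 8 (h): row=0 col=3 char='_'
After 9 (^): row=0 col=0 char='s'
After 10 (j): row=1 col=0 char='p'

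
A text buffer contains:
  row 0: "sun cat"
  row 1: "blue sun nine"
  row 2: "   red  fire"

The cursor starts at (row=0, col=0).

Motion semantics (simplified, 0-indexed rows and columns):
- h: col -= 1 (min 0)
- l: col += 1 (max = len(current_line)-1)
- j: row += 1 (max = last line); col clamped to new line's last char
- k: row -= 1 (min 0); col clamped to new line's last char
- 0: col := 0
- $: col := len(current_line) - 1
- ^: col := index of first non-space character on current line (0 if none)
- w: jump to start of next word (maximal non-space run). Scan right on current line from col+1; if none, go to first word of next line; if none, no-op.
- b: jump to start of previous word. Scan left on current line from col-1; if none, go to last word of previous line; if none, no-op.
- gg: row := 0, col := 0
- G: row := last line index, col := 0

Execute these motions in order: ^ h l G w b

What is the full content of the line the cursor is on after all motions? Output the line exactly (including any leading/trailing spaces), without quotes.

Answer: blue sun nine

Derivation:
After 1 (^): row=0 col=0 char='s'
After 2 (h): row=0 col=0 char='s'
After 3 (l): row=0 col=1 char='u'
After 4 (G): row=2 col=0 char='_'
After 5 (w): row=2 col=3 char='r'
After 6 (b): row=1 col=9 char='n'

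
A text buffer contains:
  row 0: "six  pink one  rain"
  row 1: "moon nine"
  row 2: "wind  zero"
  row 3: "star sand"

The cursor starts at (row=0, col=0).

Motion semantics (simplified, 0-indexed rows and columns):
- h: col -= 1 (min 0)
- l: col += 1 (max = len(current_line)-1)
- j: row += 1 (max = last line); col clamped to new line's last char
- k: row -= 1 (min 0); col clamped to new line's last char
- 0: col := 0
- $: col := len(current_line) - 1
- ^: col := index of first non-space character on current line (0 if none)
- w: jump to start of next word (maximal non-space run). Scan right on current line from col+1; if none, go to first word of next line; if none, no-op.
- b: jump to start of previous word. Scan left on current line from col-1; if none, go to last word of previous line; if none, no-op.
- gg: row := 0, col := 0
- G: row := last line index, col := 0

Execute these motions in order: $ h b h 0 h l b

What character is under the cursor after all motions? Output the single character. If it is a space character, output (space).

After 1 ($): row=0 col=18 char='n'
After 2 (h): row=0 col=17 char='i'
After 3 (b): row=0 col=15 char='r'
After 4 (h): row=0 col=14 char='_'
After 5 (0): row=0 col=0 char='s'
After 6 (h): row=0 col=0 char='s'
After 7 (l): row=0 col=1 char='i'
After 8 (b): row=0 col=0 char='s'

Answer: s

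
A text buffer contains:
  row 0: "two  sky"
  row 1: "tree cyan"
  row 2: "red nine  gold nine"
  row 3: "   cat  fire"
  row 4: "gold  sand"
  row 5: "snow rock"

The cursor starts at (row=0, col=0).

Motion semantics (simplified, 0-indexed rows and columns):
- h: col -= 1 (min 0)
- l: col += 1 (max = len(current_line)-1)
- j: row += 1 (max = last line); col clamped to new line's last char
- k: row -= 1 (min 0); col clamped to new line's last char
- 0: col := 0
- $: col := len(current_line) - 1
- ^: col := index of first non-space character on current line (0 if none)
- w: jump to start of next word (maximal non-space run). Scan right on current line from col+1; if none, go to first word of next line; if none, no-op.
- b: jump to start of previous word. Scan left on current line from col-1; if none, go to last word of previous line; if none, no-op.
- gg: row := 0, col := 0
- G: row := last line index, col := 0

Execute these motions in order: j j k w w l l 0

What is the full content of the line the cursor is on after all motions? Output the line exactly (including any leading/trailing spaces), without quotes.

Answer: red nine  gold nine

Derivation:
After 1 (j): row=1 col=0 char='t'
After 2 (j): row=2 col=0 char='r'
After 3 (k): row=1 col=0 char='t'
After 4 (w): row=1 col=5 char='c'
After 5 (w): row=2 col=0 char='r'
After 6 (l): row=2 col=1 char='e'
After 7 (l): row=2 col=2 char='d'
After 8 (0): row=2 col=0 char='r'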